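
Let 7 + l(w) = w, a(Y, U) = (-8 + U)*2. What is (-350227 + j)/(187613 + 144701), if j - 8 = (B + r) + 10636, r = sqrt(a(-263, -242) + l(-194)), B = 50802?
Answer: -288781/332314 + I*sqrt(701)/332314 ≈ -0.869 + 7.9673e-5*I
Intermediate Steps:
a(Y, U) = -16 + 2*U
l(w) = -7 + w
r = I*sqrt(701) (r = sqrt((-16 + 2*(-242)) + (-7 - 194)) = sqrt((-16 - 484) - 201) = sqrt(-500 - 201) = sqrt(-701) = I*sqrt(701) ≈ 26.476*I)
j = 61446 + I*sqrt(701) (j = 8 + ((50802 + I*sqrt(701)) + 10636) = 8 + (61438 + I*sqrt(701)) = 61446 + I*sqrt(701) ≈ 61446.0 + 26.476*I)
(-350227 + j)/(187613 + 144701) = (-350227 + (61446 + I*sqrt(701)))/(187613 + 144701) = (-288781 + I*sqrt(701))/332314 = (-288781 + I*sqrt(701))*(1/332314) = -288781/332314 + I*sqrt(701)/332314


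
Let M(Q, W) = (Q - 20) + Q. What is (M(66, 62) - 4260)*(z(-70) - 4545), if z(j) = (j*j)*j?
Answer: 1441616660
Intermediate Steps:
M(Q, W) = -20 + 2*Q (M(Q, W) = (-20 + Q) + Q = -20 + 2*Q)
z(j) = j**3 (z(j) = j**2*j = j**3)
(M(66, 62) - 4260)*(z(-70) - 4545) = ((-20 + 2*66) - 4260)*((-70)**3 - 4545) = ((-20 + 132) - 4260)*(-343000 - 4545) = (112 - 4260)*(-347545) = -4148*(-347545) = 1441616660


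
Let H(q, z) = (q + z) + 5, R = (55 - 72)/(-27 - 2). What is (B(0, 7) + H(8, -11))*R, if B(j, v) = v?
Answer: 153/29 ≈ 5.2759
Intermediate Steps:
R = 17/29 (R = -17/(-29) = -17*(-1/29) = 17/29 ≈ 0.58621)
H(q, z) = 5 + q + z
(B(0, 7) + H(8, -11))*R = (7 + (5 + 8 - 11))*(17/29) = (7 + 2)*(17/29) = 9*(17/29) = 153/29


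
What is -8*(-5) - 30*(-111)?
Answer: 3370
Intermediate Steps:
-8*(-5) - 30*(-111) = 40 + 3330 = 3370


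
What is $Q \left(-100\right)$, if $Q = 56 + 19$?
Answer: $-7500$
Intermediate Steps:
$Q = 75$
$Q \left(-100\right) = 75 \left(-100\right) = -7500$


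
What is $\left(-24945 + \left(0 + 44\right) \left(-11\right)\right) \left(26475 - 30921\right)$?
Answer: $113057334$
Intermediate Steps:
$\left(-24945 + \left(0 + 44\right) \left(-11\right)\right) \left(26475 - 30921\right) = \left(-24945 + 44 \left(-11\right)\right) \left(-4446\right) = \left(-24945 - 484\right) \left(-4446\right) = \left(-25429\right) \left(-4446\right) = 113057334$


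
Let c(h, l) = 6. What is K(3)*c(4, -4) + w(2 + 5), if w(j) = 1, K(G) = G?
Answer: 19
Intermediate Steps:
K(3)*c(4, -4) + w(2 + 5) = 3*6 + 1 = 18 + 1 = 19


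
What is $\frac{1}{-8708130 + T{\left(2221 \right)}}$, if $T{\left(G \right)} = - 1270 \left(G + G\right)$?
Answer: $- \frac{1}{14349470} \approx -6.9689 \cdot 10^{-8}$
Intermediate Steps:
$T{\left(G \right)} = - 2540 G$ ($T{\left(G \right)} = - 1270 \cdot 2 G = - 2540 G$)
$\frac{1}{-8708130 + T{\left(2221 \right)}} = \frac{1}{-8708130 - 5641340} = \frac{1}{-14349470} = - \frac{1}{14349470}$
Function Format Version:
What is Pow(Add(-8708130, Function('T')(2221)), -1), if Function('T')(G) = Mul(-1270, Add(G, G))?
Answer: Rational(-1, 14349470) ≈ -6.9689e-8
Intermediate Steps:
Function('T')(G) = Mul(-2540, G) (Function('T')(G) = Mul(-1270, Mul(2, G)) = Mul(-2540, G))
Pow(Add(-8708130, Function('T')(2221)), -1) = Pow(Add(-8708130, Mul(-2540, 2221)), -1) = Pow(Add(-8708130, -5641340), -1) = Pow(-14349470, -1) = Rational(-1, 14349470)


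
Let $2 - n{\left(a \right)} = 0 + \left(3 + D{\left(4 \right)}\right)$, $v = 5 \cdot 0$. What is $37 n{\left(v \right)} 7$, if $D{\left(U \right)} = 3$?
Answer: $-1036$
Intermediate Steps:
$v = 0$
$n{\left(a \right)} = -4$ ($n{\left(a \right)} = 2 - \left(0 + \left(3 + 3\right)\right) = 2 - \left(0 + 6\right) = 2 - 6 = -4$)
$37 n{\left(v \right)} 7 = 37 \left(-4\right) 7 = \left(-148\right) 7 = -1036$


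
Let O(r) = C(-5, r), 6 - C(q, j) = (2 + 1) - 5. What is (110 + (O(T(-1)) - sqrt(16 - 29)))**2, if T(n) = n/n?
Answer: (118 - I*sqrt(13))**2 ≈ 13911.0 - 850.91*I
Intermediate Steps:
T(n) = 1
C(q, j) = 8 (C(q, j) = 6 - ((2 + 1) - 5) = 6 - (3 - 5) = 6 - 1*(-2) = 6 + 2 = 8)
O(r) = 8
(110 + (O(T(-1)) - sqrt(16 - 29)))**2 = (110 + (8 - sqrt(16 - 29)))**2 = (110 + (8 - sqrt(-13)))**2 = (110 + (8 - I*sqrt(13)))**2 = (118 - I*sqrt(13))**2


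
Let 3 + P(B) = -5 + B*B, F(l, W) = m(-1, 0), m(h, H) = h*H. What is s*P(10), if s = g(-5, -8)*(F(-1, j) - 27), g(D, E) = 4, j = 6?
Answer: -9936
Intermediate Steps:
m(h, H) = H*h
F(l, W) = 0 (F(l, W) = 0*(-1) = 0)
P(B) = -8 + B² (P(B) = -3 + (-5 + B*B) = -3 + (-5 + B²) = -8 + B²)
s = -108 (s = 4*(0 - 27) = 4*(-27) = -108)
s*P(10) = -108*(-8 + 10²) = -108*(-8 + 100) = -108*92 = -9936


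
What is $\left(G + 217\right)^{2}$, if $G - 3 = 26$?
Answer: $60516$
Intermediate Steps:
$G = 29$ ($G = 3 + 26 = 29$)
$\left(G + 217\right)^{2} = \left(29 + 217\right)^{2} = 246^{2} = 60516$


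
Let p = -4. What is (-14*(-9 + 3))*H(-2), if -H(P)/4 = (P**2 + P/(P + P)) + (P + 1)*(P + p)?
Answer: -3528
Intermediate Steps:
H(P) = -2 - 4*P**2 - 4*(1 + P)*(-4 + P) (H(P) = -4*((P**2 + P/(P + P)) + (P + 1)*(P - 4)) = -4*((P**2 + P/((2*P))) + (1 + P)*(-4 + P)) = -4*((P**2 + (1/(2*P))*P) + (1 + P)*(-4 + P)) = -4*((P**2 + 1/2) + (1 + P)*(-4 + P)) = -4*((1/2 + P**2) + (1 + P)*(-4 + P)) = -4*(1/2 + P**2 + (1 + P)*(-4 + P)) = -2 - 4*P**2 - 4*(1 + P)*(-4 + P))
(-14*(-9 + 3))*H(-2) = (-14*(-9 + 3))*(14 - 8*(-2)**2 + 12*(-2)) = (-14*(-6))*(14 - 8*4 - 24) = 84*(14 - 32 - 24) = 84*(-42) = -3528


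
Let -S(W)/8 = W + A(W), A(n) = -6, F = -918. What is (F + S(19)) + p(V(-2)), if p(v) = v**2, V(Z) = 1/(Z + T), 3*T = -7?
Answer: -172709/169 ≈ -1021.9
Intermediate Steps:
T = -7/3 (T = (1/3)*(-7) = -7/3 ≈ -2.3333)
S(W) = 48 - 8*W (S(W) = -8*(W - 6) = -8*(-6 + W) = 48 - 8*W)
V(Z) = 1/(-7/3 + Z) (V(Z) = 1/(Z - 7/3) = 1/(-7/3 + Z))
(F + S(19)) + p(V(-2)) = (-918 + (48 - 8*19)) + (3/(-7 + 3*(-2)))**2 = (-918 + (48 - 152)) + (3/(-7 - 6))**2 = (-918 - 104) + (3/(-13))**2 = -1022 + (3*(-1/13))**2 = -1022 + (-3/13)**2 = -1022 + 9/169 = -172709/169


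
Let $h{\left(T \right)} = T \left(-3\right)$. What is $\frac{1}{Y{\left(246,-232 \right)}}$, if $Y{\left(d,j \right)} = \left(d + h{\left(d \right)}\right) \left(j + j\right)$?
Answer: $\frac{1}{228288} \approx 4.3804 \cdot 10^{-6}$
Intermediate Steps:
$h{\left(T \right)} = - 3 T$
$Y{\left(d,j \right)} = - 4 d j$ ($Y{\left(d,j \right)} = \left(d - 3 d\right) \left(j + j\right) = - 2 d 2 j = - 4 d j$)
$\frac{1}{Y{\left(246,-232 \right)}} = \frac{1}{\left(-4\right) 246 \left(-232\right)} = \frac{1}{228288}$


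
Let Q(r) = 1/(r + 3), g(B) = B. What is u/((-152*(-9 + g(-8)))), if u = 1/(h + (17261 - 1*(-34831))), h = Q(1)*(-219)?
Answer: 1/134464254 ≈ 7.4369e-9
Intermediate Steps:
Q(r) = 1/(3 + r)
h = -219/4 (h = -219/(3 + 1) = -219/4 ≈ -54.750)
u = 4/208149 (u = 1/(-219/4 + (17261 - 1*(-34831))) = 1/(-219/4 + (17261 + 34831)) = 1/(-219/4 + 52092) = 1/(208149/4) = 4/208149 ≈ 1.9217e-5)
u/((-152*(-9 + g(-8)))) = 4/(208149*((-152*(-9 - 8)))) = 4/(208149*((-152*(-17)))) = (4/208149)/2584 = (4/208149)*(1/2584) = 1/134464254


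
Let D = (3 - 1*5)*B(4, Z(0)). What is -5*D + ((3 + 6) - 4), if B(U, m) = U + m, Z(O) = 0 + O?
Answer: 45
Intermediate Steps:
Z(O) = O
D = -8 (D = (3 - 1*5)*(4 + 0) = (3 - 5)*4 = -2*4 = -8)
-5*D + ((3 + 6) - 4) = -5*(-8) + ((3 + 6) - 4) = 40 + (9 - 4) = 40 + 5 = 45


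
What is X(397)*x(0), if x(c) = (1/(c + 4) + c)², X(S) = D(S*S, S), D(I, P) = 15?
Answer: 15/16 ≈ 0.93750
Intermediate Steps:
X(S) = 15
x(c) = (c + 1/(4 + c))² (x(c) = (1/(4 + c) + c)² = (c + 1/(4 + c))²)
X(397)*x(0) = 15*((1 + 0² + 4*0)²/(4 + 0)²) = 15*((1 + 0 + 0)²/4²) = 15*((1/16)*1²) = 15*((1/16)*1) = 15*(1/16) = 15/16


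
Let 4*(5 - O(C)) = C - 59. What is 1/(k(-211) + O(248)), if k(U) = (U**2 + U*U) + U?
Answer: 4/355155 ≈ 1.1263e-5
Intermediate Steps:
O(C) = 79/4 - C/4 (O(C) = 5 - (C - 59)/4 = 5 - (-59 + C)/4 = 5 + (59/4 - C/4) = 79/4 - C/4)
k(U) = U + 2*U**2 (k(U) = (U**2 + U**2) + U = 2*U**2 + U = U + 2*U**2)
1/(k(-211) + O(248)) = 1/(-211*(1 + 2*(-211)) + (79/4 - 1/4*248)) = 1/(-211*(1 - 422) + (79/4 - 62)) = 1/(-211*(-421) - 169/4) = 1/(88831 - 169/4) = 1/(355155/4) = 4/355155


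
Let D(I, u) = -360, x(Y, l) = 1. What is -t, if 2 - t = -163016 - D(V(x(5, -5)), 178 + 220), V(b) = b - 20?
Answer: -162658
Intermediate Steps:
V(b) = -20 + b
t = 162658 (t = 2 - (-163016 - 1*(-360)) = 2 - (-163016 + 360) = 2 - 1*(-162656) = 2 + 162656 = 162658)
-t = -1*162658 = -162658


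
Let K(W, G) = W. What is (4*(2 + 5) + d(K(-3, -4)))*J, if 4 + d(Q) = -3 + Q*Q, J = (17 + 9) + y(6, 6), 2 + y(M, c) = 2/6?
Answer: 730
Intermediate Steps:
y(M, c) = -5/3 (y(M, c) = -2 + 2/6 = -2 + 2*(1/6) = -2 + 1/3 = -5/3)
J = 73/3 (J = (17 + 9) - 5/3 = 26 - 5/3 = 73/3 ≈ 24.333)
d(Q) = -7 + Q**2 (d(Q) = -4 + (-3 + Q*Q) = -4 + (-3 + Q**2) = -7 + Q**2)
(4*(2 + 5) + d(K(-3, -4)))*J = (4*(2 + 5) + (-7 + (-3)**2))*(73/3) = (4*7 + (-7 + 9))*(73/3) = (28 + 2)*(73/3) = 30*(73/3) = 730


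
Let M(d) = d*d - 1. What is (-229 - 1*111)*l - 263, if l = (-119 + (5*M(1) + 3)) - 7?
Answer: 41557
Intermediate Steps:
M(d) = -1 + d² (M(d) = d² - 1 = -1 + d²)
l = -123 (l = (-119 + (5*(-1 + 1²) + 3)) - 7 = (-119 + (5*(-1 + 1) + 3)) - 7 = (-119 + (5*0 + 3)) - 7 = (-119 + (0 + 3)) - 7 = (-119 + 3) - 7 = -116 - 7 = -123)
(-229 - 1*111)*l - 263 = (-229 - 1*111)*(-123) - 263 = (-229 - 111)*(-123) - 263 = -340*(-123) - 263 = 41820 - 263 = 41557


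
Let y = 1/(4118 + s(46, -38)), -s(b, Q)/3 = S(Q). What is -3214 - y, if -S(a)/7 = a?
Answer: -10670481/3320 ≈ -3214.0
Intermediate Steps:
S(a) = -7*a
s(b, Q) = 21*Q (s(b, Q) = -(-21)*Q = 21*Q)
y = 1/3320 (y = 1/(4118 + 21*(-38)) = 1/(4118 - 798) = 1/3320 ≈ 0.00030120)
-3214 - y = -3214 - 1*1/3320 = -3214 - 1/3320 = -10670481/3320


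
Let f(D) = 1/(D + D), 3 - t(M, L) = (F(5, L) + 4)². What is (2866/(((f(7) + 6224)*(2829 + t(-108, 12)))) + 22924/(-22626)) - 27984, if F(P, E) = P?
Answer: -3613908891288566/129137295411 ≈ -27985.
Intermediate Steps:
t(M, L) = -78 (t(M, L) = 3 - (5 + 4)² = 3 - 1*9² = 3 - 1*81 = 3 - 81 = -78)
f(D) = 1/(2*D)
(2866/(((f(7) + 6224)*(2829 + t(-108, 12)))) + 22924/(-22626)) - 27984 = (2866/((((½)/7 + 6224)*(2829 - 78))) + 22924/(-22626)) - 27984 = (2866/((((½)*(⅐) + 6224)*2751)) + 22924*(-1/22626)) - 27984 = (2866/(((1/14 + 6224)*2751)) - 11462/11313) - 27984 = (2866/(((87137/14)*2751)) - 11462/11313) - 27984 = (2866/(34244841/2) - 11462/11313) - 27984 = (2866*(2/34244841) - 11462/11313) - 27984 = (5732/34244841 - 11462/11313) - 27984 = -130816507142/129137295411 - 27984 = -3613908891288566/129137295411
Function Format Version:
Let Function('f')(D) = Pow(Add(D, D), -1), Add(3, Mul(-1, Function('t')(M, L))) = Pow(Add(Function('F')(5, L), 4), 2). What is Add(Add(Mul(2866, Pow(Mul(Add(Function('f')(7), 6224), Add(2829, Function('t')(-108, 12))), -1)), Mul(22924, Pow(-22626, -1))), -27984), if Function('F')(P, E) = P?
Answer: Rational(-3613908891288566, 129137295411) ≈ -27985.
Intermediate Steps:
Function('t')(M, L) = -78 (Function('t')(M, L) = Add(3, Mul(-1, Pow(Add(5, 4), 2))) = Add(3, Mul(-1, Pow(9, 2))) = Add(3, Mul(-1, 81)) = Add(3, -81) = -78)
Function('f')(D) = Mul(Rational(1, 2), Pow(D, -1)) (Function('f')(D) = Pow(Mul(2, D), -1) = Mul(Rational(1, 2), Pow(D, -1)))
Add(Add(Mul(2866, Pow(Mul(Add(Function('f')(7), 6224), Add(2829, Function('t')(-108, 12))), -1)), Mul(22924, Pow(-22626, -1))), -27984) = Add(Add(Mul(2866, Pow(Mul(Add(Mul(Rational(1, 2), Pow(7, -1)), 6224), Add(2829, -78)), -1)), Mul(22924, Pow(-22626, -1))), -27984) = Add(Add(Mul(2866, Pow(Mul(Add(Mul(Rational(1, 2), Rational(1, 7)), 6224), 2751), -1)), Mul(22924, Rational(-1, 22626))), -27984) = Add(Add(Mul(2866, Pow(Mul(Add(Rational(1, 14), 6224), 2751), -1)), Rational(-11462, 11313)), -27984) = Add(Add(Mul(2866, Pow(Mul(Rational(87137, 14), 2751), -1)), Rational(-11462, 11313)), -27984) = Add(Add(Mul(2866, Pow(Rational(34244841, 2), -1)), Rational(-11462, 11313)), -27984) = Add(Add(Mul(2866, Rational(2, 34244841)), Rational(-11462, 11313)), -27984) = Add(Add(Rational(5732, 34244841), Rational(-11462, 11313)), -27984) = Add(Rational(-130816507142, 129137295411), -27984) = Rational(-3613908891288566, 129137295411)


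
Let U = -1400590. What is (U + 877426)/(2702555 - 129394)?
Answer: -523164/2573161 ≈ -0.20332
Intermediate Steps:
(U + 877426)/(2702555 - 129394) = (-1400590 + 877426)/(2702555 - 129394) = -523164/2573161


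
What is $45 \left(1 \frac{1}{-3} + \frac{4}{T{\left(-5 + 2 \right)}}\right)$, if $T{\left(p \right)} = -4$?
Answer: $-60$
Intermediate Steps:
$45 \left(1 \frac{1}{-3} + \frac{4}{T{\left(-5 + 2 \right)}}\right) = 45 \left(1 \frac{1}{-3} + \frac{4}{-4}\right) = 45 \left(1 \left(- \frac{1}{3}\right) + 4 \left(- \frac{1}{4}\right)\right) = 45 \left(- \frac{1}{3} - 1\right) = 45 \left(- \frac{4}{3}\right) = -60$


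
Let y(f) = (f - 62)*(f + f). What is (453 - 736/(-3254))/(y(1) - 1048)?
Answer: -56723/146430 ≈ -0.38737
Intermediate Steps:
y(f) = 2*f*(-62 + f) (y(f) = (-62 + f)*(2*f) = 2*f*(-62 + f))
(453 - 736/(-3254))/(y(1) - 1048) = (453 - 736/(-3254))/(2*1*(-62 + 1) - 1048) = (453 - 736*(-1/3254))/(2*1*(-61) - 1048) = (453 + 368/1627)/(-122 - 1048) = (737399/1627)/(-1170) = (737399/1627)*(-1/1170) = -56723/146430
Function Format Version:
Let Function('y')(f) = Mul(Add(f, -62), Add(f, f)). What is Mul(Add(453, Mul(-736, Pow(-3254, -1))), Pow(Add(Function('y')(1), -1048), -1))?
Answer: Rational(-56723, 146430) ≈ -0.38737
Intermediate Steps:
Function('y')(f) = Mul(2, f, Add(-62, f)) (Function('y')(f) = Mul(Add(-62, f), Mul(2, f)) = Mul(2, f, Add(-62, f)))
Mul(Add(453, Mul(-736, Pow(-3254, -1))), Pow(Add(Function('y')(1), -1048), -1)) = Mul(Add(453, Mul(-736, Pow(-3254, -1))), Pow(Add(Mul(2, 1, Add(-62, 1)), -1048), -1)) = Mul(Add(453, Mul(-736, Rational(-1, 3254))), Pow(Add(Mul(2, 1, -61), -1048), -1)) = Mul(Add(453, Rational(368, 1627)), Pow(Add(-122, -1048), -1)) = Mul(Rational(737399, 1627), Pow(-1170, -1)) = Mul(Rational(737399, 1627), Rational(-1, 1170)) = Rational(-56723, 146430)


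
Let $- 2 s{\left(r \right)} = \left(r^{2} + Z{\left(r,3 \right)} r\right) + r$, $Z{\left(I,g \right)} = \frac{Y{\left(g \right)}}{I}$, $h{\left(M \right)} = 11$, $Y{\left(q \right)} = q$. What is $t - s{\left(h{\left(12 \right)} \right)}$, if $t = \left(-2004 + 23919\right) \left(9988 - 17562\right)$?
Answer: $- \frac{331968285}{2} \approx -1.6598 \cdot 10^{8}$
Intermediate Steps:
$Z{\left(I,g \right)} = \frac{g}{I}$
$s{\left(r \right)} = - \frac{3}{2} - \frac{r}{2} - \frac{r^{2}}{2}$ ($s{\left(r \right)} = - \frac{\left(r^{2} + \frac{3}{r} r\right) + r}{2} = - \frac{\left(r^{2} + 3\right) + r}{2} = - \frac{\left(3 + r^{2}\right) + r}{2} = - \frac{3 + r + r^{2}}{2} = - \frac{3}{2} - \frac{r}{2} - \frac{r^{2}}{2}$)
$t = -165984210$ ($t = 21915 \left(-7574\right) = -165984210$)
$t - s{\left(h{\left(12 \right)} \right)} = -165984210 - \left(- \frac{3}{2} - \frac{11 \left(1 + 11\right)}{2}\right) = -165984210 - \left(- \frac{3}{2} - \frac{11}{2} \cdot 12\right) = -165984210 - \left(- \frac{3}{2} - 66\right) = -165984210 - - \frac{135}{2} = -165984210 + \frac{135}{2} = - \frac{331968285}{2}$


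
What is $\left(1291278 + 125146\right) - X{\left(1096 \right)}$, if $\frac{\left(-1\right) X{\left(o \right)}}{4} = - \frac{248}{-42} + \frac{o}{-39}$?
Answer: $\frac{128886504}{91} \approx 1.4163 \cdot 10^{6}$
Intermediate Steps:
$X{\left(o \right)} = - \frac{496}{21} + \frac{4 o}{39}$ ($X{\left(o \right)} = - 4 \left(- \frac{248}{-42} + \frac{o}{-39}\right) = - 4 \left(\left(-248\right) \left(- \frac{1}{42}\right) + o \left(- \frac{1}{39}\right)\right) = - 4 \left(\frac{124}{21} - \frac{o}{39}\right) = - \frac{496}{21} + \frac{4 o}{39}$)
$\left(1291278 + 125146\right) - X{\left(1096 \right)} = \left(1291278 + 125146\right) - \left(- \frac{496}{21} + \frac{4}{39} \cdot 1096\right) = 1416424 - \left(- \frac{496}{21} + \frac{4384}{39}\right) = 1416424 - \frac{8080}{91} = \frac{128886504}{91}$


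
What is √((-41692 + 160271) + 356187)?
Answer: √474766 ≈ 689.03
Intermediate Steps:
√((-41692 + 160271) + 356187) = √(118579 + 356187) = √474766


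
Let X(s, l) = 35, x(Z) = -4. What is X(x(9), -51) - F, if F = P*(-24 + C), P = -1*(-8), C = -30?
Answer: 467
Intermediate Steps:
P = 8
F = -432 (F = 8*(-24 - 30) = 8*(-54) = -432)
X(x(9), -51) - F = 35 - 1*(-432) = 35 + 432 = 467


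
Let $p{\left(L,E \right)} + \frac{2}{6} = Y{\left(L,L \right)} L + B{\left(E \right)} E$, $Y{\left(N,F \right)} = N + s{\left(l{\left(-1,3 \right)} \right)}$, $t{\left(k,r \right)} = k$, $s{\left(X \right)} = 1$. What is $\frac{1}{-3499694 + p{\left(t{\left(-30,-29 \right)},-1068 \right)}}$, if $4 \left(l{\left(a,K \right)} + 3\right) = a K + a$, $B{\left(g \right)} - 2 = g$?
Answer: $- \frac{3}{7081009} \approx -4.2367 \cdot 10^{-7}$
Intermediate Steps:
$B{\left(g \right)} = 2 + g$
$l{\left(a,K \right)} = -3 + \frac{a}{4} + \frac{K a}{4}$ ($l{\left(a,K \right)} = -3 + \frac{a K + a}{4} = -3 + \frac{K a + a}{4} = -3 + \frac{a + K a}{4} = -3 + \left(\frac{a}{4} + \frac{K a}{4}\right) = -3 + \frac{a}{4} + \frac{K a}{4}$)
$Y{\left(N,F \right)} = 1 + N$ ($Y{\left(N,F \right)} = N + 1 = 1 + N$)
$p{\left(L,E \right)} = - \frac{1}{3} + E \left(2 + E\right) + L \left(1 + L\right)$ ($p{\left(L,E \right)} = - \frac{1}{3} + \left(\left(1 + L\right) L + \left(2 + E\right) E\right) = - \frac{1}{3} + \left(L \left(1 + L\right) + E \left(2 + E\right)\right) = - \frac{1}{3} + \left(E \left(2 + E\right) + L \left(1 + L\right)\right) = - \frac{1}{3} + E \left(2 + E\right) + L \left(1 + L\right)$)
$\frac{1}{-3499694 + p{\left(t{\left(-30,-29 \right)},-1068 \right)}} = \frac{1}{-3499694 - \left(\frac{1}{3} + 30 \left(1 - 30\right) + 1068 \left(2 - 1068\right)\right)} = \frac{1}{-3499694 - - \frac{3418073}{3}} = \frac{1}{-3499694 + \left(- \frac{1}{3} + 1138488 + 870\right)} = \frac{1}{-3499694 + \frac{3418073}{3}} = \frac{1}{- \frac{7081009}{3}} = - \frac{3}{7081009}$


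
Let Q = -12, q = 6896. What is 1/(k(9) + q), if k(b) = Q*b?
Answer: 1/6788 ≈ 0.00014732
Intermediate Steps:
k(b) = -12*b
1/(k(9) + q) = 1/(-12*9 + 6896) = 1/(-108 + 6896) = 1/6788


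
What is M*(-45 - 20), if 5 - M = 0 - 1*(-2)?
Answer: -195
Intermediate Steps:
M = 3 (M = 5 - (0 - 1*(-2)) = 5 - (0 + 2) = 5 - 1*2 = 5 - 2 = 3)
M*(-45 - 20) = 3*(-45 - 20) = 3*(-65) = -195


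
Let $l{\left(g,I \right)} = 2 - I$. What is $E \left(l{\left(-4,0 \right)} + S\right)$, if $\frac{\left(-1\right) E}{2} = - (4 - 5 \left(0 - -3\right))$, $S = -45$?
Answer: $946$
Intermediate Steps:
$E = -22$ ($E = - 2 \left(- (4 - 5 \left(0 - -3\right))\right) = - 2 \left(- (4 - 5 \left(0 + 3\right))\right) = - 2 \left(- (4 - 15)\right) = - 2 \left(\left(-1\right) \left(-11\right)\right) = \left(-2\right) 11 = -22$)
$E \left(l{\left(-4,0 \right)} + S\right) = - 22 \left(\left(2 - 0\right) - 45\right) = - 22 \left(\left(2 + 0\right) - 45\right) = - 22 \left(2 - 45\right) = \left(-22\right) \left(-43\right) = 946$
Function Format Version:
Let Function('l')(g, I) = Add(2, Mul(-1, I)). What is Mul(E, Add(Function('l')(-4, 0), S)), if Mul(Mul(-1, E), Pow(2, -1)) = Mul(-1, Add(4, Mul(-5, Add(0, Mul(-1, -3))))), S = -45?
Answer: 946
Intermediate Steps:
E = -22 (E = Mul(-2, Mul(-1, Add(4, Mul(-5, Add(0, Mul(-1, -3)))))) = Mul(-2, Mul(-1, Add(4, Mul(-5, Add(0, 3))))) = Mul(-2, Mul(-1, Add(4, Mul(-5, 3)))) = Mul(-2, Mul(-1, Add(4, -15))) = Mul(-2, Mul(-1, -11)) = Mul(-2, 11) = -22)
Mul(E, Add(Function('l')(-4, 0), S)) = Mul(-22, Add(Add(2, Mul(-1, 0)), -45)) = Mul(-22, Add(Add(2, 0), -45)) = Mul(-22, Add(2, -45)) = Mul(-22, -43) = 946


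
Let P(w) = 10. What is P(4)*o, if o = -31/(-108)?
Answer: 155/54 ≈ 2.8704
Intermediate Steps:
o = 31/108 (o = -31*(-1/108) = 31/108 ≈ 0.28704)
P(4)*o = 10*(31/108) = 155/54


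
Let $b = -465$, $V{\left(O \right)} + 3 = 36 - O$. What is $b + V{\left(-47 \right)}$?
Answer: $-385$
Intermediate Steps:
$V{\left(O \right)} = 33 - O$ ($V{\left(O \right)} = -3 - \left(-36 + O\right) = 33 - O$)
$b + V{\left(-47 \right)} = -465 + \left(33 - -47\right) = -465 + \left(33 + 47\right) = -465 + 80 = -385$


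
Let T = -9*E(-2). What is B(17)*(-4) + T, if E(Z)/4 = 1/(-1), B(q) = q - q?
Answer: 36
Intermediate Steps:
B(q) = 0
E(Z) = -4 (E(Z) = 4/(-1) = 4*(-1) = -4)
T = 36 (T = -9*(-4) = 36)
B(17)*(-4) + T = 0*(-4) + 36 = 0 + 36 = 36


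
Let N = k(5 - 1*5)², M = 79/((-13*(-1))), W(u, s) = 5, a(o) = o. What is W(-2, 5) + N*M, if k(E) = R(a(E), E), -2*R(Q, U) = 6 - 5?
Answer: 339/52 ≈ 6.5192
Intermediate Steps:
R(Q, U) = -½ (R(Q, U) = -(6 - 5)/2 = -½*1 = -½)
k(E) = -½
M = 79/13 ≈ 6.0769
N = ¼ (N = (-½)² = ¼ ≈ 0.25000)
W(-2, 5) + N*M = 5 + (¼)*(79/13) = 5 + 79/52 = 339/52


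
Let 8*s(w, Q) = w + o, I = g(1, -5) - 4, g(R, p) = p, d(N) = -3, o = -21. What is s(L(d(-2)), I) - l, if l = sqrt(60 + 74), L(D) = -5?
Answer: -13/4 - sqrt(134) ≈ -14.826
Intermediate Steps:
l = sqrt(134) ≈ 11.576
I = -9 (I = -5 - 4 = -9)
s(w, Q) = -21/8 + w/8 (s(w, Q) = (w - 21)/8 = (-21 + w)/8 = -21/8 + w/8)
s(L(d(-2)), I) - l = (-21/8 + (1/8)*(-5)) - sqrt(134) = (-21/8 - 5/8) - sqrt(134) = -13/4 - sqrt(134)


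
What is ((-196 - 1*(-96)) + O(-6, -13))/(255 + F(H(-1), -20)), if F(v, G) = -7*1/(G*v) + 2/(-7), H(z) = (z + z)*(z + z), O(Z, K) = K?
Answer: -63280/142689 ≈ -0.44348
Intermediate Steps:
H(z) = 4*z² (H(z) = (2*z)*(2*z) = 4*z²)
F(v, G) = -2/7 - 7/(G*v) (F(v, G) = -7*1/(G*v) + 2*(-⅐) = -7/(G*v) - 2/7 = -2/7 - 7/(G*v))
((-196 - 1*(-96)) + O(-6, -13))/(255 + F(H(-1), -20)) = ((-196 - 1*(-96)) - 13)/(255 + (-2/7 - 7/(-20*4*(-1)²))) = ((-196 + 96) - 13)/(255 + (-2/7 - 7*(-1/20)/4*1)) = (-100 - 13)/(255 + (-2/7 - 7*(-1/20)/4)) = -113/(255 + (-2/7 - 7*(-1/20)*¼)) = -113/(255 + (-2/7 + 7/80)) = -113/(255 - 111/560) = -113/142689/560 = -113*560/142689 = -63280/142689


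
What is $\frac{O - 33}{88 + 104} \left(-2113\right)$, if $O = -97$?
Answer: $\frac{137345}{96} \approx 1430.7$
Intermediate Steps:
$\frac{O - 33}{88 + 104} \left(-2113\right) = \frac{-97 - 33}{88 + 104} \left(-2113\right) = - \frac{130}{192} \left(-2113\right) = \left(-130\right) \frac{1}{192} \left(-2113\right) = \left(- \frac{65}{96}\right) \left(-2113\right) = \frac{137345}{96}$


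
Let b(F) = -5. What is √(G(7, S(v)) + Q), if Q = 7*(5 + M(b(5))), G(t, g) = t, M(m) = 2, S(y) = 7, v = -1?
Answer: 2*√14 ≈ 7.4833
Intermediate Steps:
Q = 49 (Q = 7*(5 + 2) = 7*7 = 49)
√(G(7, S(v)) + Q) = √(7 + 49) = √56 = 2*√14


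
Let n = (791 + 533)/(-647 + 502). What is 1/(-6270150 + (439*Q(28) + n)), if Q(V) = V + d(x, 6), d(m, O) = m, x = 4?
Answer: -145/907136114 ≈ -1.5984e-7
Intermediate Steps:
Q(V) = 4 + V (Q(V) = V + 4 = 4 + V)
n = -1324/145 (n = 1324/(-145) = 1324*(-1/145) = -1324/145 ≈ -9.1310)
1/(-6270150 + (439*Q(28) + n)) = 1/(-6270150 + (439*(4 + 28) - 1324/145)) = 1/(-6270150 + (439*32 - 1324/145)) = 1/(-6270150 + (14048 - 1324/145)) = 1/(-6270150 + 2035636/145) = 1/(-907136114/145) = -145/907136114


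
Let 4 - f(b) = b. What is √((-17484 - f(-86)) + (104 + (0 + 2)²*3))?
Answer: I*√17458 ≈ 132.13*I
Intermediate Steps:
f(b) = 4 - b
√((-17484 - f(-86)) + (104 + (0 + 2)²*3)) = √((-17484 - (4 - 1*(-86))) + (104 + (0 + 2)²*3)) = √((-17484 - (4 + 86)) + (104 + 2²*3)) = √((-17484 - 1*90) + (104 + 4*3)) = √((-17484 - 90) + (104 + 12)) = √(-17574 + 116) = √(-17458) = I*√17458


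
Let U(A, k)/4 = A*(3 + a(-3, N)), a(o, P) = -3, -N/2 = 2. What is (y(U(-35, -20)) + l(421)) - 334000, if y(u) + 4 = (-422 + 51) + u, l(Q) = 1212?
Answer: -333163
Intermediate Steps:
N = -4 (N = -2*2 = -4)
U(A, k) = 0 (U(A, k) = 4*(A*(3 - 3)) = 4*(A*0) = 4*0 = 0)
y(u) = -375 + u (y(u) = -4 + ((-422 + 51) + u) = -4 + (-371 + u) = -375 + u)
(y(U(-35, -20)) + l(421)) - 334000 = ((-375 + 0) + 1212) - 334000 = (-375 + 1212) - 334000 = 837 - 334000 = -333163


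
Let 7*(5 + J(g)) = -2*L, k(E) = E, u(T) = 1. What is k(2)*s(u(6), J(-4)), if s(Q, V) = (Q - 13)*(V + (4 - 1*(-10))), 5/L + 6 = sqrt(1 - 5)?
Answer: -1548/7 - 12*I/7 ≈ -221.14 - 1.7143*I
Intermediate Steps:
L = (-6 - 2*I)/8 (L = 5/(-6 + sqrt(1 - 5)) = 5/(-6 + sqrt(-4)) = 5/(-6 + 2*I) = 5*((-6 - 2*I)/40) = (-6 - 2*I)/8 ≈ -0.75 - 0.25*I)
J(g) = -67/14 + I/14 (J(g) = -5 + (-2*(-3/4 - I/4))/7 = -5 + (3/2 + I/2)/7 = -5 + (3/14 + I/14) = -67/14 + I/14)
s(Q, V) = (-13 + Q)*(14 + V) (s(Q, V) = (-13 + Q)*(V + (4 + 10)) = (-13 + Q)*(V + 14) = (-13 + Q)*(14 + V))
k(2)*s(u(6), J(-4)) = 2*(-182 - 13*(-67/14 + I/14) + 14*1 + 1*(-67/14 + I/14)) = 2*(-182 + (871/14 - 13*I/14) + 14 + (-67/14 + I/14)) = 2*(-774/7 - 6*I/7) = -1548/7 - 12*I/7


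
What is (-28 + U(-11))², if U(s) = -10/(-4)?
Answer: 2601/4 ≈ 650.25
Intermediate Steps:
U(s) = 5/2 (U(s) = -10*(-¼) = 5/2)
(-28 + U(-11))² = (-28 + 5/2)² = (-51/2)² = 2601/4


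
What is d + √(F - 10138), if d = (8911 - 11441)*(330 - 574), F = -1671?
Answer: 617320 + 7*I*√241 ≈ 6.1732e+5 + 108.67*I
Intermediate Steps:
d = 617320 (d = -2530*(-244) = 617320)
d + √(F - 10138) = 617320 + √(-1671 - 10138) = 617320 + √(-11809) = 617320 + 7*I*√241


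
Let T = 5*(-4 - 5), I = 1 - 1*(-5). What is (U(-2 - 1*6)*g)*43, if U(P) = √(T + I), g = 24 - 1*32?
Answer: -344*I*√39 ≈ -2148.3*I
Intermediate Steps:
g = -8 (g = 24 - 32 = -8)
I = 6 (I = 1 + 5 = 6)
T = -45 (T = 5*(-9) = -45)
U(P) = I*√39 (U(P) = √(-45 + 6) = √(-39) = I*√39)
(U(-2 - 1*6)*g)*43 = ((I*√39)*(-8))*43 = -8*I*√39*43 = -344*I*√39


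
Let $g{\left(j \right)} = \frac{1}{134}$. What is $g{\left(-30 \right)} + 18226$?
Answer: $\frac{2442285}{134} \approx 18226.0$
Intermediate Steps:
$g{\left(j \right)} = \frac{1}{134}$
$g{\left(-30 \right)} + 18226 = \frac{1}{134} + 18226 = \frac{2442285}{134}$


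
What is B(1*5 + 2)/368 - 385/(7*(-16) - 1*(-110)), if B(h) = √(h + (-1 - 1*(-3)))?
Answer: 70843/368 ≈ 192.51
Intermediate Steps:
B(h) = √(2 + h) (B(h) = √(h + (-1 + 3)) = √(h + 2) = √(2 + h))
B(1*5 + 2)/368 - 385/(7*(-16) - 1*(-110)) = √(2 + (1*5 + 2))/368 - 385/(7*(-16) - 1*(-110)) = √(2 + (5 + 2))*(1/368) - 385/(-112 + 110) = √(2 + 7)*(1/368) - 385/(-2) = √9*(1/368) - 385*(-½) = 3*(1/368) + 385/2 = 3/368 + 385/2 = 70843/368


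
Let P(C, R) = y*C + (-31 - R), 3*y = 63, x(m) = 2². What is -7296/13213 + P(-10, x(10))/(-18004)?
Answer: -18302857/33983836 ≈ -0.53858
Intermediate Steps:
x(m) = 4
y = 21 (y = (⅓)*63 = 21)
P(C, R) = -31 - R + 21*C (P(C, R) = 21*C + (-31 - R) = -31 - R + 21*C)
-7296/13213 + P(-10, x(10))/(-18004) = -7296/13213 + (-31 - 1*4 + 21*(-10))/(-18004) = -7296*1/13213 + (-31 - 4 - 210)*(-1/18004) = -7296/13213 - 245*(-1/18004) = -7296/13213 + 35/2572 = -18302857/33983836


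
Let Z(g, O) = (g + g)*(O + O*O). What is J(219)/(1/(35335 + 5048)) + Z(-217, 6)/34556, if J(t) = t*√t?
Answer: -4557/8639 + 8843877*√219 ≈ 1.3088e+8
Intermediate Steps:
J(t) = t^(3/2)
Z(g, O) = 2*g*(O + O²) (Z(g, O) = (2*g)*(O + O²) = 2*g*(O + O²))
J(219)/(1/(35335 + 5048)) + Z(-217, 6)/34556 = 219^(3/2)/(1/(35335 + 5048)) + (2*6*(-217)*(1 + 6))/34556 = (219*√219)/(1/40383) + (2*6*(-217)*7)*(1/34556) = (219*√219)/(1/40383) - 18228*1/34556 = (219*√219)*40383 - 4557/8639 = 8843877*√219 - 4557/8639 = -4557/8639 + 8843877*√219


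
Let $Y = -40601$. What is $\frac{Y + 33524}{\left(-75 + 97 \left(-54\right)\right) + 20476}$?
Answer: $- \frac{7077}{15163} \approx -0.46673$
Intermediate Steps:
$\frac{Y + 33524}{\left(-75 + 97 \left(-54\right)\right) + 20476} = \frac{-40601 + 33524}{\left(-75 + 97 \left(-54\right)\right) + 20476} = - \frac{7077}{\left(-75 - 5238\right) + 20476} = - \frac{7077}{-5313 + 20476} = - \frac{7077}{15163}$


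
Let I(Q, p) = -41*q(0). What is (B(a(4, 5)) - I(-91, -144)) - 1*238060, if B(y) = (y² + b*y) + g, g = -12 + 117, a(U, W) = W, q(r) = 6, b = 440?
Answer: -235484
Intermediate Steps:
g = 105
I(Q, p) = -246 (I(Q, p) = -41*6 = -246)
B(y) = 105 + y² + 440*y (B(y) = (y² + 440*y) + 105 = 105 + y² + 440*y)
(B(a(4, 5)) - I(-91, -144)) - 1*238060 = ((105 + 5² + 440*5) - 1*(-246)) - 1*238060 = ((105 + 25 + 2200) + 246) - 238060 = (2330 + 246) - 238060 = 2576 - 238060 = -235484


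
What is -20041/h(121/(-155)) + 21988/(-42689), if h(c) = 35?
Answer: -122328547/213445 ≈ -573.12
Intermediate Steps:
-20041/h(121/(-155)) + 21988/(-42689) = -20041/35 + 21988/(-42689) = -20041*1/35 + 21988*(-1/42689) = -2863/5 - 21988/42689 = -122328547/213445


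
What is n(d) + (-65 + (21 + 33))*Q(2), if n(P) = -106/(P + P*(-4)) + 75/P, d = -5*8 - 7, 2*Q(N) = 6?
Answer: -4984/141 ≈ -35.348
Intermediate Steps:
Q(N) = 3 (Q(N) = (½)*6 = 3)
d = -47 (d = -40 - 7 = -47)
n(P) = 331/(3*P) (n(P) = -106/(P - 4*P) + 75/P = -106*(-1/(3*P)) + 75/P = -(-106)/(3*P) + 75/P = 106/(3*P) + 75/P = 331/(3*P))
n(d) + (-65 + (21 + 33))*Q(2) = (331/3)/(-47) + (-65 + (21 + 33))*3 = (331/3)*(-1/47) + (-65 + 54)*3 = -331/141 - 11*3 = -331/141 - 33 = -4984/141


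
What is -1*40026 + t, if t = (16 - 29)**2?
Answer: -39857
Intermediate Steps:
t = 169 (t = (-13)**2 = 169)
-1*40026 + t = -1*40026 + 169 = -40026 + 169 = -39857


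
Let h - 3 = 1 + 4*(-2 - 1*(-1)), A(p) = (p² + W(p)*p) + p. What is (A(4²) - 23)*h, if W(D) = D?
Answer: 0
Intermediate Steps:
A(p) = p + 2*p² (A(p) = (p² + p*p) + p = (p² + p²) + p = 2*p² + p = p + 2*p²)
h = 0 (h = 3 + (1 + 4*(-2 - 1*(-1))) = 3 + (1 + 4*(-2 + 1)) = 3 + (1 + 4*(-1)) = 3 + (1 - 4) = 3 - 3 = 0)
(A(4²) - 23)*h = (4²*(1 + 2*4²) - 23)*0 = (16*(1 + 2*16) - 23)*0 = (16*(1 + 32) - 23)*0 = (16*33 - 23)*0 = (528 - 23)*0 = 505*0 = 0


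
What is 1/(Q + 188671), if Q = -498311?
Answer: -1/309640 ≈ -3.2296e-6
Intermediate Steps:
1/(Q + 188671) = 1/(-498311 + 188671) = 1/(-309640) = -1/309640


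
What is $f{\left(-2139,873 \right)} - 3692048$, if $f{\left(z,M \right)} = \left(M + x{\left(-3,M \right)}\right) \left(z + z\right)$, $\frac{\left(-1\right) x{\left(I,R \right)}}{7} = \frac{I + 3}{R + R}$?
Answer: $-7426742$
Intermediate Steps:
$x{\left(I,R \right)} = - \frac{7 \left(3 + I\right)}{2 R}$ ($x{\left(I,R \right)} = - 7 \frac{I + 3}{R + R} = - 7 \frac{3 + I}{2 R} = - \frac{7 \left(3 + I\right)}{2 R}$)
$f{\left(z,M \right)} = 2 M z$ ($f{\left(z,M \right)} = \left(M + \frac{7 \left(-3 - -3\right)}{2 M}\right) \left(z + z\right) = \left(M + \frac{7 \left(-3 + 3\right)}{2 M}\right) 2 z = \left(M + \frac{7}{2} \frac{1}{M} 0\right) 2 z = \left(M + 0\right) 2 z = M 2 z = 2 M z$)
$f{\left(-2139,873 \right)} - 3692048 = 2 \cdot 873 \left(-2139\right) - 3692048 = -3734694 - 3692048 = -7426742$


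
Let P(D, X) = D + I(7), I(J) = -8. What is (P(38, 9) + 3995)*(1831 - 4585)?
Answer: -11084850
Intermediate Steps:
P(D, X) = -8 + D (P(D, X) = D - 8 = -8 + D)
(P(38, 9) + 3995)*(1831 - 4585) = ((-8 + 38) + 3995)*(1831 - 4585) = (30 + 3995)*(-2754) = 4025*(-2754) = -11084850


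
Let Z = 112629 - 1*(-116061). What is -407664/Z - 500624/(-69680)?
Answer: 892223/165165 ≈ 5.4020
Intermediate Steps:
Z = 228690 (Z = 112629 + 116061 = 228690)
-407664/Z - 500624/(-69680) = -407664/228690 - 500624/(-69680) = -407664*1/228690 - 500624*(-1/69680) = -22648/12705 + 467/65 = 892223/165165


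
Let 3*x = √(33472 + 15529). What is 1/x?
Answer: 3*√49001/49001 ≈ 0.013552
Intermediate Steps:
x = √49001/3 (x = √(33472 + 15529)/3 = √49001/3 ≈ 73.787)
1/x = 1/(√49001/3) = 3*√49001/49001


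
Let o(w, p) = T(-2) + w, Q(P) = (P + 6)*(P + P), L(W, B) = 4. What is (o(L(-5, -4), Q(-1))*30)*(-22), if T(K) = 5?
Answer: -5940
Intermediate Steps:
Q(P) = 2*P*(6 + P) (Q(P) = (6 + P)*(2*P) = 2*P*(6 + P))
o(w, p) = 5 + w
(o(L(-5, -4), Q(-1))*30)*(-22) = ((5 + 4)*30)*(-22) = (9*30)*(-22) = 270*(-22) = -5940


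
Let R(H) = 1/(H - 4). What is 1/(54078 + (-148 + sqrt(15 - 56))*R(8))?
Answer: 864656/46726874937 - 4*I*sqrt(41)/46726874937 ≈ 1.8504e-5 - 5.4813e-10*I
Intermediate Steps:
R(H) = 1/(-4 + H)
1/(54078 + (-148 + sqrt(15 - 56))*R(8)) = 1/(54078 + (-148 + sqrt(15 - 56))/(-4 + 8)) = 1/(54078 + (-148 + sqrt(-41))/4) = 1/(54078 + (-148 + I*sqrt(41))*(1/4)) = 1/(54078 + (-37 + I*sqrt(41)/4)) = 1/(54041 + I*sqrt(41)/4)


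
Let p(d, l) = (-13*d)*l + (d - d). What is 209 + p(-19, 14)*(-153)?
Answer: -528865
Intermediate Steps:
p(d, l) = -13*d*l (p(d, l) = -13*d*l + 0 = -13*d*l)
209 + p(-19, 14)*(-153) = 209 - 13*(-19)*14*(-153) = 209 + 3458*(-153) = 209 - 529074 = -528865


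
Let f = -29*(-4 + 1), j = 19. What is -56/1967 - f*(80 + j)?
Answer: -2420261/281 ≈ -8613.0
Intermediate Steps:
f = 87 (f = -29*(-3) = 87)
-56/1967 - f*(80 + j) = -56/1967 - 87*(80 + 19) = -56*1/1967 - 87*99 = -8/281 - 1*8613 = -8/281 - 8613 = -2420261/281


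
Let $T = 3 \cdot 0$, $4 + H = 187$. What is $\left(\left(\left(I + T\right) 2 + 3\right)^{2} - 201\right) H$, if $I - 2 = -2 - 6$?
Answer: $-21960$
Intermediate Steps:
$H = 183$ ($H = -4 + 187 = 183$)
$I = -6$ ($I = 2 - 8 = -6$)
$T = 0$
$\left(\left(\left(I + T\right) 2 + 3\right)^{2} - 201\right) H = \left(\left(\left(-6 + 0\right) 2 + 3\right)^{2} - 201\right) 183 = \left(\left(\left(-6\right) 2 + 3\right)^{2} - 201\right) 183 = \left(\left(-12 + 3\right)^{2} - 201\right) 183 = \left(\left(-9\right)^{2} - 201\right) 183 = \left(81 - 201\right) 183 = \left(-120\right) 183 = -21960$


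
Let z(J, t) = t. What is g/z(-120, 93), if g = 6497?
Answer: 6497/93 ≈ 69.860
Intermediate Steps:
g/z(-120, 93) = 6497/93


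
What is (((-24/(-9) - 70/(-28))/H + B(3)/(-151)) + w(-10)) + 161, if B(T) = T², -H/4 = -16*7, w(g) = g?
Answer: 61269577/405888 ≈ 150.95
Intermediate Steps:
H = 448 (H = -(-64)*7 = -4*(-112) = 448)
(((-24/(-9) - 70/(-28))/H + B(3)/(-151)) + w(-10)) + 161 = (((-24/(-9) - 70/(-28))/448 + 3²/(-151)) - 10) + 161 = (((-24*(-⅑) - 70*(-1/28))*(1/448) + 9*(-1/151)) - 10) + 161 = (((8/3 + 5/2)*(1/448) - 9/151) - 10) + 161 = (((31/6)*(1/448) - 9/151) - 10) + 161 = ((31/2688 - 9/151) - 10) + 161 = (-19511/405888 - 10) + 161 = -4078391/405888 + 161 = 61269577/405888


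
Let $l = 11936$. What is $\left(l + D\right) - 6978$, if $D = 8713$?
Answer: $13671$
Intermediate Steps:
$\left(l + D\right) - 6978 = \left(11936 + 8713\right) - 6978 = 20649 - 6978 = 13671$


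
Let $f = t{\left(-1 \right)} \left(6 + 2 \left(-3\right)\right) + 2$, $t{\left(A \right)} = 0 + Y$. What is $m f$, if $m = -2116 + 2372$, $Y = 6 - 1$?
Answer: $512$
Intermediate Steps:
$Y = 5$
$t{\left(A \right)} = 5$ ($t{\left(A \right)} = 0 + 5 = 5$)
$m = 256$
$f = 2$ ($f = 5 \left(6 + 2 \left(-3\right)\right) + 2 = 5 \left(6 - 6\right) + 2 = 5 \cdot 0 + 2 = 0 + 2 = 2$)
$m f = 256 \cdot 2 = 512$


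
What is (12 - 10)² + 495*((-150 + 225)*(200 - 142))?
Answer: 2153254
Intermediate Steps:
(12 - 10)² + 495*((-150 + 225)*(200 - 142)) = 2² + 495*(75*58) = 4 + 495*4350 = 4 + 2153250 = 2153254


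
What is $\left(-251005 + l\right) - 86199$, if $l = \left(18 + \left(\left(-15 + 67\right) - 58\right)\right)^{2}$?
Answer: $-337060$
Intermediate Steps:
$l = 144$ ($l = \left(18 + \left(52 - 58\right)\right)^{2} = \left(18 - 6\right)^{2} = 12^{2} = 144$)
$\left(-251005 + l\right) - 86199 = \left(-251005 + 144\right) - 86199 = -250861 - 86199 = -337060$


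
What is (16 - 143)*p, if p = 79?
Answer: -10033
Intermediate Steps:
(16 - 143)*p = (16 - 143)*79 = -127*79 = -10033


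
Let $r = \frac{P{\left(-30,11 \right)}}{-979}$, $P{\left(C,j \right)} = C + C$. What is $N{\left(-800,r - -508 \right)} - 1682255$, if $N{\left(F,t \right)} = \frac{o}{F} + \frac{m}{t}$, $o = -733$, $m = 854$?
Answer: $- \frac{5976706336847}{3552800} \approx -1.6823 \cdot 10^{6}$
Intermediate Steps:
$P{\left(C,j \right)} = 2 C$
$r = \frac{60}{979}$ ($r = \frac{2 \left(-30\right)}{-979} = \left(-60\right) \left(- \frac{1}{979}\right) = \frac{60}{979} \approx 0.061287$)
$N{\left(F,t \right)} = - \frac{733}{F} + \frac{854}{t}$
$N{\left(-800,r - -508 \right)} - 1682255 = \left(- \frac{733}{-800} + \frac{854}{\frac{60}{979} - -508}\right) - 1682255 = \left(\left(-733\right) \left(- \frac{1}{800}\right) + \frac{854}{\frac{60}{979} + 508}\right) - 1682255 = \left(\frac{733}{800} + \frac{854}{\frac{497392}{979}}\right) - 1682255 = \left(\frac{733}{800} + 854 \cdot \frac{979}{497392}\right) - 1682255 = \left(\frac{733}{800} + \frac{59719}{35528}\right) - 1682255 = \frac{9227153}{3552800} - 1682255 = - \frac{5976706336847}{3552800}$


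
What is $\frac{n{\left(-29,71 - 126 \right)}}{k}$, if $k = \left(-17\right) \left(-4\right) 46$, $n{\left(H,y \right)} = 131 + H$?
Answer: $\frac{3}{92} \approx 0.032609$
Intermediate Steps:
$k = 3128$ ($k = 68 \cdot 46 = 3128$)
$\frac{n{\left(-29,71 - 126 \right)}}{k} = \frac{131 - 29}{3128} = 102 \cdot \frac{1}{3128} = \frac{3}{92}$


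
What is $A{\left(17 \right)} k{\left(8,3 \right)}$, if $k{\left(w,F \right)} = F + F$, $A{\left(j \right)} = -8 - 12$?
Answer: $-120$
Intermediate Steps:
$A{\left(j \right)} = -20$
$k{\left(w,F \right)} = 2 F$
$A{\left(17 \right)} k{\left(8,3 \right)} = - 20 \cdot 2 \cdot 3 = \left(-20\right) 6 = -120$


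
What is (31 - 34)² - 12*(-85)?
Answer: 1029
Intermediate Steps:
(31 - 34)² - 12*(-85) = (-3)² - 1*(-1020) = 9 + 1020 = 1029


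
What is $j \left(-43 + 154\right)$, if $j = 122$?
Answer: $13542$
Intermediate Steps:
$j \left(-43 + 154\right) = 122 \left(-43 + 154\right) = 122 \cdot 111 = 13542$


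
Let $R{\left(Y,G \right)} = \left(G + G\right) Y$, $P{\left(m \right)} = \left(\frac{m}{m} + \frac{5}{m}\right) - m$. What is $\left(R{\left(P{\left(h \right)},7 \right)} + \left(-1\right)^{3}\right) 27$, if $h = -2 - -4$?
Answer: $540$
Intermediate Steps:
$h = 2$ ($h = -2 + 4 = 2$)
$P{\left(m \right)} = 1 - m + \frac{5}{m}$ ($P{\left(m \right)} = \left(1 + \frac{5}{m}\right) - m = 1 - m + \frac{5}{m}$)
$R{\left(Y,G \right)} = 2 G Y$
$\left(R{\left(P{\left(h \right)},7 \right)} + \left(-1\right)^{3}\right) 27 = \left(2 \cdot 7 \left(1 - 2 + \frac{5}{2}\right) + \left(-1\right)^{3}\right) 27 = \left(2 \cdot 7 \left(1 - 2 + 5 \cdot \frac{1}{2}\right) - 1\right) 27 = \left(2 \cdot 7 \left(1 - 2 + \frac{5}{2}\right) - 1\right) 27 = \left(2 \cdot 7 \cdot \frac{3}{2} - 1\right) 27 = \left(21 - 1\right) 27 = 20 \cdot 27 = 540$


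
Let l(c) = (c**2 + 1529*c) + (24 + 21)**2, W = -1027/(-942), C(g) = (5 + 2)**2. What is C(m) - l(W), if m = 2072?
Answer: -3233692579/887364 ≈ -3644.2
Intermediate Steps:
C(g) = 49 (C(g) = 7**2 = 49)
W = 1027/942 (W = -1027*(-1/942) = 1027/942 ≈ 1.0902)
l(c) = 2025 + c**2 + 1529*c (l(c) = (c**2 + 1529*c) + 45**2 = (c**2 + 1529*c) + 2025 = 2025 + c**2 + 1529*c)
C(m) - l(W) = 49 - (2025 + (1027/942)**2 + 1529*(1027/942)) = 49 - (2025 + 1054729/887364 + 1570283/942) = 49 - 1*3277173415/887364 = 49 - 3277173415/887364 = -3233692579/887364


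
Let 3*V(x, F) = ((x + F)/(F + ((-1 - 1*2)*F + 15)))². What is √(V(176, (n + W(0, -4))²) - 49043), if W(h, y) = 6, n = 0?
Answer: I*√1433931531/171 ≈ 221.45*I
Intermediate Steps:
V(x, F) = (F + x)²/(3*(15 - 2*F)²) (V(x, F) = ((x + F)/(F + ((-1 - 1*2)*F + 15)))²/3 = ((F + x)/(F + ((-1 - 2)*F + 15)))²/3 = ((F + x)/(F + (-3*F + 15)))²/3 = ((F + x)/(F + (15 - 3*F)))²/3 = ((F + x)/(15 - 2*F))²/3 = ((F + x)²/(15 - 2*F)²)/3 = (F + x)²/(3*(15 - 2*F)²))
√(V(176, (n + W(0, -4))²) - 49043) = √(((0 + 6)² + 176)²/(3*(-15 + 2*(0 + 6)²)²) - 49043) = √((6² + 176)²/(3*(-15 + 2*6²)²) - 49043) = √((36 + 176)²/(3*(-15 + 2*36)²) - 49043) = √((⅓)*212²/(-15 + 72)² - 49043) = √((⅓)*44944/57² - 49043) = √((⅓)*(1/3249)*44944 - 49043) = √(44944/9747 - 49043) = √(-477977177/9747) = I*√1433931531/171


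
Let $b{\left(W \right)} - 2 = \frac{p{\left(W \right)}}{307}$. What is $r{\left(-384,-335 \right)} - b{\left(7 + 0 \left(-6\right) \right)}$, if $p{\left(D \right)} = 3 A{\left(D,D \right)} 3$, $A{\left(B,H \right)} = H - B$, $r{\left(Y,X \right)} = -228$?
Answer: $-230$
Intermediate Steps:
$p{\left(D \right)} = 0$ ($p{\left(D \right)} = 3 \left(D - D\right) 3 = 3 \cdot 0 \cdot 3 = 0 \cdot 3 = 0$)
$b{\left(W \right)} = 2$ ($b{\left(W \right)} = 2 + \frac{0}{307} = 2 + 0 \cdot \frac{1}{307} = 2 + 0 = 2$)
$r{\left(-384,-335 \right)} - b{\left(7 + 0 \left(-6\right) \right)} = -228 - 2 = -230$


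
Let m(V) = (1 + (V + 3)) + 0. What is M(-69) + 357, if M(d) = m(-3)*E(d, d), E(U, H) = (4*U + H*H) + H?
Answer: 4773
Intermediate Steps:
m(V) = 4 + V (m(V) = (1 + (3 + V)) + 0 = (4 + V) + 0 = 4 + V)
E(U, H) = H + H**2 + 4*U (E(U, H) = (4*U + H**2) + H = (H**2 + 4*U) + H = H + H**2 + 4*U)
M(d) = d**2 + 5*d (M(d) = (4 - 3)*(d + d**2 + 4*d) = 1*(d**2 + 5*d) = d**2 + 5*d)
M(-69) + 357 = -69*(5 - 69) + 357 = -69*(-64) + 357 = 4416 + 357 = 4773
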